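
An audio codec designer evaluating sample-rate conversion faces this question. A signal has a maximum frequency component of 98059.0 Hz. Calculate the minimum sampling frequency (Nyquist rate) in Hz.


The Nyquist rate is twice the maximum frequency component.
fs_min = 2 * fmax
      = 2 * 98059.0
      = 196118.0 Hz

196118.0


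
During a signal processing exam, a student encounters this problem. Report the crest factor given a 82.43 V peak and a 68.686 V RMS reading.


Crest factor is the ratio of peak to RMS:
CF = V_peak / V_rms
   = 82.43 / 68.686
   = 1.2001

1.2001


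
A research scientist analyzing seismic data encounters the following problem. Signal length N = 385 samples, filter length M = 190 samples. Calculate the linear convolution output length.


Linear convolution output length:
L = N + M - 1
  = 385 + 190 - 1
  = 574 samples

574


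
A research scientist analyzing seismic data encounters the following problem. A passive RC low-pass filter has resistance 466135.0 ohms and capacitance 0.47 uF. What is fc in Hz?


Cutoff frequency of a first-order RC filter:
fc = 1 / (2 * pi * R * C)
C = 0.47 uF = 4.7e-07 F
fc = 1 / (2 * pi * 466135.0 * 4.7e-07)
   = 1 / 1.3765419140862
   = 0.726458 Hz

0.726458 Hz


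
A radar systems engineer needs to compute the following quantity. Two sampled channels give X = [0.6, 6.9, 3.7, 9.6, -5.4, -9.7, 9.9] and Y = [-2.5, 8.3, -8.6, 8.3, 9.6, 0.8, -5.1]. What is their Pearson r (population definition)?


Pearson correlation coefficient (population):
r = cov(X,Y) / (std(X) * std(Y))
Mean X = 2.2286, Mean Y = 1.5429
Cov(X,Y) = -4.361224
Std(X) = 6.972541, Std(Y) = 6.762683
r = -0.0925

-0.0925


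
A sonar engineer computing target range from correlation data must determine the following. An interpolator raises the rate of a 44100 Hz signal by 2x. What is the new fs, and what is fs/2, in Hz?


Step 1 — output sample rate after interpolation by L:
fs_out = L * fs_in = 2 * 44100 = 88200 Hz

Step 2 — Nyquist frequency of the output stream:
f_Nyq = fs_out / 2 = 88200 / 2 = 44100.0 Hz

fs_out = 88200 Hz; f_Nyquist = 44100.0 Hz


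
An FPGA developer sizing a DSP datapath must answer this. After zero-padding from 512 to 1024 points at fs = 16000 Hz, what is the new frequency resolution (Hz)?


Frequency resolution after zero-padding:
N_padded = 512 * 2 = 1024
df = fs / N_padded
   = 16000 / 1024
   = 15.625 Hz

15.625 Hz


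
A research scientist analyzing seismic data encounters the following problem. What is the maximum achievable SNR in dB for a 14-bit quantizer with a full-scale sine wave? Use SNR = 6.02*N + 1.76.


Theoretical SNR for a full-scale sinusoid:
SNR = 6.02 * N + 1.76
    = 6.02 * 14 + 1.76
    = 84.28 + 1.76
    = 86.04 dB

86.04 dB


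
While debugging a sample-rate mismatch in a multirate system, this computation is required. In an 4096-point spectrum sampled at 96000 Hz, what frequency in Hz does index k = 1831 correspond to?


Frequency of DFT bin k:
f_k = k * fs / N
    = 1831 * 96000 / 4096
    = 175776000 / 4096
    = 42914.062 Hz

42914.062 Hz


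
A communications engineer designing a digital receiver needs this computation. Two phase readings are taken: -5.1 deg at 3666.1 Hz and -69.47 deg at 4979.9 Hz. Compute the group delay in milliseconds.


Group delay from phase difference:
tau = -d(phi)/d(omega)
d(phi) = -64.37 deg = -1.123468 rad
d(omega) = 2*pi*(4979.9 - 3666.1) = 8254.8489 rad/s
tau = -(-1.123468) / 8254.8489
    = 0.1361 ms

0.1361 ms


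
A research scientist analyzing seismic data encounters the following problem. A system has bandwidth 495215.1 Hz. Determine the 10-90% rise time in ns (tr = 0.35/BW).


Rise time from bandwidth relationship:
tr = 0.35 / BW
   = 0.35 / 495215.1
   = 7.067635862e-07 s
   = 706.7636 ns

706.7636 ns


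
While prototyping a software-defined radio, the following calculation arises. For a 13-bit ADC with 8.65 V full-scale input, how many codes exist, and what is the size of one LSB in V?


Step 1 — number of quantization levels:
L = 2^N = 2^13 = 8192

Step 2 — LSB step size:
delta = Vfs / L
      = 8.65 / 8192
      = 0.00105591 V

Levels = 8192; step size = 0.00105591 V


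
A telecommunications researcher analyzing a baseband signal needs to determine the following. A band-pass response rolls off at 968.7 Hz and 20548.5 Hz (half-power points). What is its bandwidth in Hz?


Bandwidth is the difference of -3dB frequencies:
BW = f_high - f_low
   = 20548.5 - 968.7
   = 19579.8 Hz

19579.8 Hz


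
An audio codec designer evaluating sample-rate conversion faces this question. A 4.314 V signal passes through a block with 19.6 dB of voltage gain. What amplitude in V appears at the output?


Output voltage from dB gain:
V_out = V_in * 10^(gain_dB / 20)
      = 4.314 * 10^(19.6 / 20)
      = 4.314 * 9.549926
      = 41.1984 V

41.1984 V


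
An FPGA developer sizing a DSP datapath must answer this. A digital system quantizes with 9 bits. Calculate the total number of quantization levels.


Number of quantization levels = 2^N
= 2^9
= 512

512


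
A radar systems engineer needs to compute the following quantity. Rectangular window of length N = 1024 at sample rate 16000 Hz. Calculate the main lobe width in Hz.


Main lobe width for a rectangular window:
Width = 2 * fs / N
      = 2 * 16000 / 1024
      = 32000 / 1024
      = 31.25 Hz

31.25 Hz


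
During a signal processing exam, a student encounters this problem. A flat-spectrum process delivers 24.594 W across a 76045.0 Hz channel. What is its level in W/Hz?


Power spectral density:
PSD = P / BW
    = 24.594 / 76045.0
    = 0.00032341 W/Hz

0.00032341 W/Hz


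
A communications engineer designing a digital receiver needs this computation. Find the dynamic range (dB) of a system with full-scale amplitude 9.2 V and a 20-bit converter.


Dynamic range from full-scale to LSB:
V_min = V_max / 2^bits = 9.2 / 2^20
DR = 20 * log10(V_max / V_min)
   = 20 * log10(2^20)
   = 20 * 20 * log10(2)
   = 120.41 dB

120.41 dB


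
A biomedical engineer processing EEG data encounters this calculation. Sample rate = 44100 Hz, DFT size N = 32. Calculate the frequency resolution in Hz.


DFT frequency resolution:
df = fs / N
   = 44100 / 32
   = 1378.125 Hz

1378.125 Hz


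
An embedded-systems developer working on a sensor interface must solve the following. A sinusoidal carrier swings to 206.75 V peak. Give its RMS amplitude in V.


RMS voltage for a sinusoidal waveform:
V_rms = V_peak / sqrt(2)
      = 206.75 / 1.414214
      = 146.194 V

146.194 V


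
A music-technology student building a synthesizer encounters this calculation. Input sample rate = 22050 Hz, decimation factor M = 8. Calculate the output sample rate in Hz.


Decimation reduces the sample rate:
fs_out = fs_in / M
       = 22050 / 8
       = 2756.25 Hz

2756.25 Hz


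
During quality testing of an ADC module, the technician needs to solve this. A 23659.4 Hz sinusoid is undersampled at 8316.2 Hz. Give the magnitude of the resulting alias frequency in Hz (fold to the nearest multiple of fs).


Compute the nearest integer multiple of fs to the signal:
n = round(23659.4 / 8316.2) = 3
f_alias = |23659.4 - 3 * 8316.2|
        = |23659.4 - 24948.6|
        = 1289.2 Hz

1289.2


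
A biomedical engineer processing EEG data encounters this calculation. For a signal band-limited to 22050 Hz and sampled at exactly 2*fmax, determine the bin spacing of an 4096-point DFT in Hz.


Step 1 — Nyquist sampling rate:
fs = 2 * fmax = 2 * 22050 = 44100 Hz

Step 2 — DFT bin spacing:
df = fs / N = 44100 / 4096 = 10.7666 Hz

10.7666 Hz


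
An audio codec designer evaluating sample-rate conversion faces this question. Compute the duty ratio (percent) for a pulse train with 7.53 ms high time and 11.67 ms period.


Duty cycle as a percentage:
DC = (t_on / T) * 100
   = (7.53 / 11.67) * 100
   = 0.645244 * 100
   = 64.52 %

64.52 %


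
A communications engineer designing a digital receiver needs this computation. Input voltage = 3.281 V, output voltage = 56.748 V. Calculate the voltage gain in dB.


Voltage gain in dB:
G = 20 * log10(Vout / Vin)
  = 20 * log10(56.748 / 3.281)
  = 20 * log10(17.295946)
  = 20 * 1.237944
  = 24.76 dB

24.76 dB


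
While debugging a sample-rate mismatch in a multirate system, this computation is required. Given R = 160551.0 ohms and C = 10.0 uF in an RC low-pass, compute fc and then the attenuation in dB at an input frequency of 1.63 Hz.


Step 1 — cutoff frequency:
fc = 1 / (2*pi*R*C)
C = 10.0 uF = 1e-05 F
fc = 1 / (2*pi*160551.0*1e-05)
   = 0.0991305 Hz

Step 2 — magnitude at f = 1.63 Hz:
|H(f)| = 1 / sqrt(1 + (f/fc)^2)
f/fc = 1.63 / 0.0991305 = 16.442972
|H| = 1 / sqrt(1 + 270.371328) = 0.0607041
|H|_dB = 20*log10(0.0607041) = -24.34 dB

fc = 0.0991305 Hz; |H(1.63 Hz)| = -24.34 dB


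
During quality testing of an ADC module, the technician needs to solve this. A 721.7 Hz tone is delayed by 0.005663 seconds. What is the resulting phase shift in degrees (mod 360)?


Phase shift from frequency and time delay:
phi = 360 * f * t_delay
    = 360 * 721.7 * 0.005663
    = 1471.32 degrees
    mod 360 = 31.32 degrees

31.32 degrees


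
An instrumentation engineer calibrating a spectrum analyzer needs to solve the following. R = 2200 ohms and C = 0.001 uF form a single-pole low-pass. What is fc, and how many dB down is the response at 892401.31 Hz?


Step 1 — cutoff frequency:
fc = 1 / (2*pi*R*C)
C = 0.001 uF = 1e-09 F
fc = 1 / (2*pi*2200*1e-09)
   = 72343.156 Hz

Step 2 — magnitude at f = 892401.31 Hz:
|H(f)| = 1 / sqrt(1 + (f/fc)^2)
f/fc = 892401.31 / 72343.156 = 12.33567
|H| = 1 / sqrt(1 + 152.168754) = 0.0808007
|H|_dB = 20*log10(0.0808007) = -21.85 dB

fc = 72343.156 Hz; |H(892401.31 Hz)| = -21.85 dB


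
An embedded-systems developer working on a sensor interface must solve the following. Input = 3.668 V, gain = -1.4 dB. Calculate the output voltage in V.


Output voltage from dB gain:
V_out = V_in * 10^(gain_dB / 20)
      = 3.668 * 10^(-1.4 / 20)
      = 3.668 * 0.851138
      = 3.122 V

3.122 V


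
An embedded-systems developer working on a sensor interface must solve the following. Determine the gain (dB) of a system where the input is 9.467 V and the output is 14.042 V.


Voltage gain in dB:
G = 20 * log10(Vout / Vin)
  = 20 * log10(14.042 / 9.467)
  = 20 * log10(1.483258)
  = 20 * 0.171217
  = 3.42 dB

3.42 dB


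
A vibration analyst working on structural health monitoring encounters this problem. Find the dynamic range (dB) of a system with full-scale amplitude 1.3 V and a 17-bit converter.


Dynamic range from full-scale to LSB:
V_min = V_max / 2^bits = 1.3 / 2^17
DR = 20 * log10(V_max / V_min)
   = 20 * log10(2^17)
   = 20 * 17 * log10(2)
   = 102.35 dB

102.35 dB


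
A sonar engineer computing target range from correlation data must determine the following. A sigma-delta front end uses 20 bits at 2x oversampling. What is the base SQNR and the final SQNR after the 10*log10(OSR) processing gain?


Step 1 — baseline SQNR at Nyquist:
SQNR_base = 6.02*N + 1.76
          = 6.02*20 + 1.76
          = 122.16 dB

Step 2 — oversampling processing gain:
G = 10*log10(OSR) = 10*log10(2) = 3.01 dB

Step 3 — total:
SQNR_total = 122.16 + 3.01 = 125.17 dB

Base SQNR = 122.16 dB; oversampled SQNR = 125.17 dB


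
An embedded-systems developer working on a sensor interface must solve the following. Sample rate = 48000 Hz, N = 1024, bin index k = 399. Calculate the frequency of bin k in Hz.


Frequency of DFT bin k:
f_k = k * fs / N
    = 399 * 48000 / 1024
    = 19152000 / 1024
    = 18703.125 Hz

18703.125 Hz


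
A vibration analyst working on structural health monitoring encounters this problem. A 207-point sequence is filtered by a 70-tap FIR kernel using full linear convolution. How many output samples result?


Linear convolution output length:
L = N + M - 1
  = 207 + 70 - 1
  = 276 samples

276


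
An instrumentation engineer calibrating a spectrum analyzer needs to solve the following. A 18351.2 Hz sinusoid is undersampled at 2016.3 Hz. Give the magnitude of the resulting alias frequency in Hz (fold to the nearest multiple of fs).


Compute the nearest integer multiple of fs to the signal:
n = round(18351.2 / 2016.3) = 9
f_alias = |18351.2 - 9 * 2016.3|
        = |18351.2 - 18146.7|
        = 204.5 Hz

204.5


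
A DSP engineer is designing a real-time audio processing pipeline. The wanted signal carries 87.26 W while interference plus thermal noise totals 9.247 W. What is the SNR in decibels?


SNR in decibels:
SNR = 10 * log10(Ps / Pn)
    = 10 * log10(87.26 / 9.247)
    = 10 * log10(9.4366)
    = 10 * 0.9748
    = 9.75 dB

9.75 dB


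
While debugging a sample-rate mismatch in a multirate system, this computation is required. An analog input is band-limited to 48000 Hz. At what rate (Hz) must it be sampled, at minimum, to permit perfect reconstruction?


The Nyquist rate is twice the maximum frequency component.
fs_min = 2 * fmax
      = 2 * 48000
      = 96000 Hz

96000


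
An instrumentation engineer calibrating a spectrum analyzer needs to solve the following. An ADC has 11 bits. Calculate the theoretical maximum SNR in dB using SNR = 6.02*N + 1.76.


Theoretical SNR for a full-scale sinusoid:
SNR = 6.02 * N + 1.76
    = 6.02 * 11 + 1.76
    = 66.22 + 1.76
    = 67.98 dB

67.98 dB


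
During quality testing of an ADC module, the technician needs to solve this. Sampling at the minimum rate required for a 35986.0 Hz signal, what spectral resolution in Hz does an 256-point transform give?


Step 1 — Nyquist sampling rate:
fs = 2 * fmax = 2 * 35986.0 = 71972.0 Hz

Step 2 — DFT bin spacing:
df = fs / N = 71972.0 / 256 = 281.1406 Hz

281.1406 Hz


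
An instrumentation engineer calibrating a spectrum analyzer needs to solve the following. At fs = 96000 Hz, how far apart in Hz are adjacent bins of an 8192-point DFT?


DFT frequency resolution:
df = fs / N
   = 96000 / 8192
   = 11.7188 Hz

11.7188 Hz


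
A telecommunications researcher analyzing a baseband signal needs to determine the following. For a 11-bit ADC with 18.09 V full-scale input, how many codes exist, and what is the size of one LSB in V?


Step 1 — number of quantization levels:
L = 2^N = 2^11 = 2048

Step 2 — LSB step size:
delta = Vfs / L
      = 18.09 / 2048
      = 0.00883301 V

Levels = 2048; step size = 0.00883301 V


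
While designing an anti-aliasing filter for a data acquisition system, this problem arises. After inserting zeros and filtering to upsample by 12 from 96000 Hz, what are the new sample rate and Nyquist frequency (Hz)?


Step 1 — output sample rate after interpolation by L:
fs_out = L * fs_in = 12 * 96000 = 1152000 Hz

Step 2 — Nyquist frequency of the output stream:
f_Nyq = fs_out / 2 = 1152000 / 2 = 576000.0 Hz

fs_out = 1152000 Hz; f_Nyquist = 576000.0 Hz


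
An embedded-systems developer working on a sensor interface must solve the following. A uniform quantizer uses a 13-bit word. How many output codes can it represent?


Number of quantization levels = 2^N
= 2^13
= 8192

8192


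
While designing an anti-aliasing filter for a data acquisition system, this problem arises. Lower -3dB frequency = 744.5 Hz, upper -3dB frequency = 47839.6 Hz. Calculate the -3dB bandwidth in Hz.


Bandwidth is the difference of -3dB frequencies:
BW = f_high - f_low
   = 47839.6 - 744.5
   = 47095.1 Hz

47095.1 Hz


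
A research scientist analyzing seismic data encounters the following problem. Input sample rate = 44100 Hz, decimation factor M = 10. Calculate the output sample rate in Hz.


Decimation reduces the sample rate:
fs_out = fs_in / M
       = 44100 / 10
       = 4410.0 Hz

4410.0 Hz


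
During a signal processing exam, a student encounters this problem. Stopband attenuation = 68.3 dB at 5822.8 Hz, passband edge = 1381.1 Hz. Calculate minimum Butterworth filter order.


Butterworth filter order formula:
n = log10(10^(A/10) - 1) / (2 * log10(f_stop/f_pass))
10^(68.3/10) - 1 = 6760828.7539
f_stop/f_pass = 5822.8 / 1381.1 = 4.2161
n = 5.4648 -> ceil = 6

6


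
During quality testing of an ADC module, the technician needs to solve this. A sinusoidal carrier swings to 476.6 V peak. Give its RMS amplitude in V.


RMS voltage for a sinusoidal waveform:
V_rms = V_peak / sqrt(2)
      = 476.6 / 1.414214
      = 337.007 V

337.007 V


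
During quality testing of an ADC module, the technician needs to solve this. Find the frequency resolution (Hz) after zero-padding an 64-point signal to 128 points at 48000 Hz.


Frequency resolution after zero-padding:
N_padded = 64 * 2 = 128
df = fs / N_padded
   = 48000 / 128
   = 375.0 Hz

375.0 Hz


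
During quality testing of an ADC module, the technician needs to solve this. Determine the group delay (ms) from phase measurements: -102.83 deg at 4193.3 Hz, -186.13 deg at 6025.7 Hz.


Group delay from phase difference:
tau = -d(phi)/d(omega)
d(phi) = -83.3 deg = -1.453859 rad
d(omega) = 2*pi*(6025.7 - 4193.3) = 11513.3088 rad/s
tau = -(-1.453859) / 11513.3088
    = 0.1263 ms

0.1263 ms


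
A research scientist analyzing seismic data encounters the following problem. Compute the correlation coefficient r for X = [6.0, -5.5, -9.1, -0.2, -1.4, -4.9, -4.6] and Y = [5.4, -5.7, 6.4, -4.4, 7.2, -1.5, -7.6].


Pearson correlation coefficient (population):
r = cov(X,Y) / (std(X) * std(Y))
Mean X = -2.8143, Mean Y = -0.0286
Cov(X,Y) = 5.436735
Std(X) = 4.484713, Std(Y) = 5.77945
r = 0.2098

0.2098


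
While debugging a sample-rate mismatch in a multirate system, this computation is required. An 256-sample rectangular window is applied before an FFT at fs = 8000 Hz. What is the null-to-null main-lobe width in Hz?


Main lobe width for a rectangular window:
Width = 2 * fs / N
      = 2 * 8000 / 256
      = 16000 / 256
      = 62.5 Hz

62.5 Hz


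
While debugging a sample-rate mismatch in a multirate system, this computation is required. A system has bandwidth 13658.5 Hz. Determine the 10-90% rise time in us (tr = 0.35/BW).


Rise time from bandwidth relationship:
tr = 0.35 / BW
   = 0.35 / 13658.5
   = 2.562506864e-05 s
   = 25.6251 us

25.6251 us


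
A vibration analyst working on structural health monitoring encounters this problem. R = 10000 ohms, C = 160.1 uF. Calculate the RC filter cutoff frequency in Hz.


Cutoff frequency of a first-order RC filter:
fc = 1 / (2 * pi * R * C)
C = 160.1 uF = 0.0001601 F
fc = 1 / (2 * pi * 10000 * 0.0001601)
   = 1 / 10.059379676795
   = 0.09941 Hz

0.09941 Hz


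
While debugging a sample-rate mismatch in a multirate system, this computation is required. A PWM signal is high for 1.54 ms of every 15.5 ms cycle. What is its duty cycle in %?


Duty cycle as a percentage:
DC = (t_on / T) * 100
   = (1.54 / 15.5) * 100
   = 0.099355 * 100
   = 9.94 %

9.94 %


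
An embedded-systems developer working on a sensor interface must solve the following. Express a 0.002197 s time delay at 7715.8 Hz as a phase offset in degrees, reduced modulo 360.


Phase shift from frequency and time delay:
phi = 360 * f * t_delay
    = 360 * 7715.8 * 0.002197
    = 6102.58 degrees
    mod 360 = 342.58 degrees

342.58 degrees


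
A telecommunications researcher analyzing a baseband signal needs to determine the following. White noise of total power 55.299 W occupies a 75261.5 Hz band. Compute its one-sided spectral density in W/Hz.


Power spectral density:
PSD = P / BW
    = 55.299 / 75261.5
    = 0.00073476 W/Hz

0.00073476 W/Hz


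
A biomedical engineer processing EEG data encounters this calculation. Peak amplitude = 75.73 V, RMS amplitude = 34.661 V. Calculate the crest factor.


Crest factor is the ratio of peak to RMS:
CF = V_peak / V_rms
   = 75.73 / 34.661
   = 2.1849

2.1849


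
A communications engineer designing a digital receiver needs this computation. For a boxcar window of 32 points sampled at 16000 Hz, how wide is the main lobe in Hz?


Main lobe width for a rectangular window:
Width = 2 * fs / N
      = 2 * 16000 / 32
      = 32000 / 32
      = 1000.0 Hz

1000.0 Hz


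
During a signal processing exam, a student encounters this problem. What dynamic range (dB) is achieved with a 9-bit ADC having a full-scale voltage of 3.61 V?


Dynamic range from full-scale to LSB:
V_min = V_max / 2^bits = 3.61 / 2^9
DR = 20 * log10(V_max / V_min)
   = 20 * log10(2^9)
   = 20 * 9 * log10(2)
   = 54.19 dB

54.19 dB


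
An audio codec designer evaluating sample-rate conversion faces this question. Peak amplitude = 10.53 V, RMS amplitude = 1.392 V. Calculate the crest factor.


Crest factor is the ratio of peak to RMS:
CF = V_peak / V_rms
   = 10.53 / 1.392
   = 7.5647

7.5647


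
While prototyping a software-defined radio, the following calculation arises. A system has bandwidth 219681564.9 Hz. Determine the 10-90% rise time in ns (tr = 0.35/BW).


Rise time from bandwidth relationship:
tr = 0.35 / BW
   = 0.35 / 219681564.9
   = 1.593215162e-09 s
   = 1.5932 ns

1.5932 ns


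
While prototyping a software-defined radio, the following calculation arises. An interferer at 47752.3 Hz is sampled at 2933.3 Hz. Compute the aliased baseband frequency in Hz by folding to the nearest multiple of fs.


Compute the nearest integer multiple of fs to the signal:
n = round(47752.3 / 2933.3) = 16
f_alias = |47752.3 - 16 * 2933.3|
        = |47752.3 - 46932.8|
        = 819.5 Hz

819.5


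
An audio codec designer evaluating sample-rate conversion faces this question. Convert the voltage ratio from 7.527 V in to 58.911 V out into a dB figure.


Voltage gain in dB:
G = 20 * log10(Vout / Vin)
  = 20 * log10(58.911 / 7.527)
  = 20 * log10(7.826624)
  = 20 * 0.893574
  = 17.87 dB

17.87 dB


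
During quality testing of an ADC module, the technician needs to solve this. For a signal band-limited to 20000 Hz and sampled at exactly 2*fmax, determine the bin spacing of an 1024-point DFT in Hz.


Step 1 — Nyquist sampling rate:
fs = 2 * fmax = 2 * 20000 = 40000 Hz

Step 2 — DFT bin spacing:
df = fs / N = 40000 / 1024 = 39.0625 Hz

39.0625 Hz


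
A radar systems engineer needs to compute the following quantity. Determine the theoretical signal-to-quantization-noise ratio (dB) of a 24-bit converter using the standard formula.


Theoretical SNR for a full-scale sinusoid:
SNR = 6.02 * N + 1.76
    = 6.02 * 24 + 1.76
    = 144.48 + 1.76
    = 146.24 dB

146.24 dB


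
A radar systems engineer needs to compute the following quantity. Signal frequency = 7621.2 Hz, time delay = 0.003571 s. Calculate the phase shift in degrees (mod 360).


Phase shift from frequency and time delay:
phi = 360 * f * t_delay
    = 360 * 7621.2 * 0.003571
    = 9797.51 degrees
    mod 360 = 77.51 degrees

77.51 degrees


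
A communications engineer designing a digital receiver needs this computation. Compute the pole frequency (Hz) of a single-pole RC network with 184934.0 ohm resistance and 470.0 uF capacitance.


Cutoff frequency of a first-order RC filter:
fc = 1 / (2 * pi * R * C)
C = 470.0 uF = 0.00047 F
fc = 1 / (2 * pi * 184934.0 * 0.00047)
   = 1 / 546.12805805104
   = 0.001831 Hz

0.001831 Hz


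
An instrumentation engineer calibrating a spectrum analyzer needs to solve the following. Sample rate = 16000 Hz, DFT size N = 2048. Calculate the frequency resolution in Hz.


DFT frequency resolution:
df = fs / N
   = 16000 / 2048
   = 7.8125 Hz

7.8125 Hz


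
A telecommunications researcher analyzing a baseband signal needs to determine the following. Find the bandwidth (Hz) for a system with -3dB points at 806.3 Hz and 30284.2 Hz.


Bandwidth is the difference of -3dB frequencies:
BW = f_high - f_low
   = 30284.2 - 806.3
   = 29477.9 Hz

29477.9 Hz


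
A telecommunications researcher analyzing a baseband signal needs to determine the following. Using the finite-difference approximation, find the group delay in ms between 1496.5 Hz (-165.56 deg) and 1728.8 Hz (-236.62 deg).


Group delay from phase difference:
tau = -d(phi)/d(omega)
d(phi) = -71.06 deg = -1.240231 rad
d(omega) = 2*pi*(1728.8 - 1496.5) = 1459.5839 rad/s
tau = -(-1.240231) / 1459.5839
    = 0.8497 ms

0.8497 ms


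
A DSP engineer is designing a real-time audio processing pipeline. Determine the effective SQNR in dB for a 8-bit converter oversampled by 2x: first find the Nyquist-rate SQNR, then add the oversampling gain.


Step 1 — baseline SQNR at Nyquist:
SQNR_base = 6.02*N + 1.76
          = 6.02*8 + 1.76
          = 49.92 dB

Step 2 — oversampling processing gain:
G = 10*log10(OSR) = 10*log10(2) = 3.01 dB

Step 3 — total:
SQNR_total = 49.92 + 3.01 = 52.93 dB

Base SQNR = 49.92 dB; oversampled SQNR = 52.93 dB


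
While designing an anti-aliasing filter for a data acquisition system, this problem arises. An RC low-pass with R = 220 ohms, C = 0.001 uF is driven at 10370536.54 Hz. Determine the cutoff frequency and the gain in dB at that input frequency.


Step 1 — cutoff frequency:
fc = 1 / (2*pi*R*C)
C = 0.001 uF = 1e-09 F
fc = 1 / (2*pi*220*1e-09)
   = 723431.56 Hz

Step 2 — magnitude at f = 10370536.54 Hz:
|H(f)| = 1 / sqrt(1 + (f/fc)^2)
f/fc = 10370536.54 / 723431.56 = 14.335201
|H| = 1 / sqrt(1 + 205.497988) = 0.0695892
|H|_dB = 20*log10(0.0695892) = -23.15 dB

fc = 723431.56 Hz; |H(10370536.54 Hz)| = -23.15 dB


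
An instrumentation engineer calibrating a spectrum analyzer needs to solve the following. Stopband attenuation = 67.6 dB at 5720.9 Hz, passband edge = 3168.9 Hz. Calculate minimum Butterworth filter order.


Butterworth filter order formula:
n = log10(10^(A/10) - 1) / (2 * log10(f_stop/f_pass))
10^(67.6/10) - 1 = 5754398.3734
f_stop/f_pass = 5720.9 / 3168.9 = 1.8053
n = 13.1745 -> ceil = 14

14


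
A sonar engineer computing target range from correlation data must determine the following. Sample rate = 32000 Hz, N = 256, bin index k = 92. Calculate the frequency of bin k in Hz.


Frequency of DFT bin k:
f_k = k * fs / N
    = 92 * 32000 / 256
    = 2944000 / 256
    = 11500.0 Hz

11500.0 Hz


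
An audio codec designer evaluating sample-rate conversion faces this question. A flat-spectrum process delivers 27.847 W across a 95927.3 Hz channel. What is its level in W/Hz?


Power spectral density:
PSD = P / BW
    = 27.847 / 95927.3
    = 0.00029029 W/Hz

0.00029029 W/Hz


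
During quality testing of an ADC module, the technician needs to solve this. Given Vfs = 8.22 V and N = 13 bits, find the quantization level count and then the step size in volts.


Step 1 — number of quantization levels:
L = 2^N = 2^13 = 8192

Step 2 — LSB step size:
delta = Vfs / L
      = 8.22 / 8192
      = 0.00100342 V

Levels = 8192; step size = 0.00100342 V


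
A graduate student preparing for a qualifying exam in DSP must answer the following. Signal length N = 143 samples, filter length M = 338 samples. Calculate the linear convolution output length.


Linear convolution output length:
L = N + M - 1
  = 143 + 338 - 1
  = 480 samples

480


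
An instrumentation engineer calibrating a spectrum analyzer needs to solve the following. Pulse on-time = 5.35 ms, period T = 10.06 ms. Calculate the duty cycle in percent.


Duty cycle as a percentage:
DC = (t_on / T) * 100
   = (5.35 / 10.06) * 100
   = 0.531809 * 100
   = 53.18 %

53.18 %


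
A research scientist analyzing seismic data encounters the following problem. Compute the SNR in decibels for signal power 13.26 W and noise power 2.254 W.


SNR in decibels:
SNR = 10 * log10(Ps / Pn)
    = 10 * log10(13.26 / 2.254)
    = 10 * log10(5.8829)
    = 10 * 0.7696
    = 7.7 dB

7.7 dB


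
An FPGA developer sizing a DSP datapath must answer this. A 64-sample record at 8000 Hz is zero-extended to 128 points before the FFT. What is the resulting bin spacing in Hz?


Frequency resolution after zero-padding:
N_padded = 64 * 2 = 128
df = fs / N_padded
   = 8000 / 128
   = 62.5 Hz

62.5 Hz


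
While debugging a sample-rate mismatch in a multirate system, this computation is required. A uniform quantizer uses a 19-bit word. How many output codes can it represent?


Number of quantization levels = 2^N
= 2^19
= 524288

524288


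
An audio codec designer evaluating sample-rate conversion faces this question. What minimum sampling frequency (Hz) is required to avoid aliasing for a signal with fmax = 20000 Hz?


The Nyquist rate is twice the maximum frequency component.
fs_min = 2 * fmax
      = 2 * 20000
      = 40000 Hz

40000


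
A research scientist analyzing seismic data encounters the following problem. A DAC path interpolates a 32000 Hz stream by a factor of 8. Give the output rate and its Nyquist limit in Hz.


Step 1 — output sample rate after interpolation by L:
fs_out = L * fs_in = 8 * 32000 = 256000 Hz

Step 2 — Nyquist frequency of the output stream:
f_Nyq = fs_out / 2 = 256000 / 2 = 128000.0 Hz

fs_out = 256000 Hz; f_Nyquist = 128000.0 Hz


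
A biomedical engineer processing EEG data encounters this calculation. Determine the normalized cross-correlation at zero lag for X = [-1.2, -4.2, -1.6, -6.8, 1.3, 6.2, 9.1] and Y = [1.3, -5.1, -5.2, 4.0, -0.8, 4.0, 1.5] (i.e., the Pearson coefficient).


Pearson correlation coefficient (population):
r = cov(X,Y) / (std(X) * std(Y))
Mean X = 0.4, Mean Y = -0.0429
Cov(X,Y) = 5.501429
Std(X) = 5.205766, Std(Y) = 3.578051
r = 0.2954

0.2954


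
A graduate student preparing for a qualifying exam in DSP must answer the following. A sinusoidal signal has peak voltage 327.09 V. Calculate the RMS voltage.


RMS voltage for a sinusoidal waveform:
V_rms = V_peak / sqrt(2)
      = 327.09 / 1.414214
      = 231.288 V

231.288 V


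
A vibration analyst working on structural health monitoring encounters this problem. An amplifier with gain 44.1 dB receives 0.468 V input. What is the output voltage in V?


Output voltage from dB gain:
V_out = V_in * 10^(gain_dB / 20)
      = 0.468 * 10^(44.1 / 20)
      = 0.468 * 160.324539
      = 75.0319 V

75.0319 V


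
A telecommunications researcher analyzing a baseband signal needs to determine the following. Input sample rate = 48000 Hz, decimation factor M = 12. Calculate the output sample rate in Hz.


Decimation reduces the sample rate:
fs_out = fs_in / M
       = 48000 / 12
       = 4000.0 Hz

4000.0 Hz


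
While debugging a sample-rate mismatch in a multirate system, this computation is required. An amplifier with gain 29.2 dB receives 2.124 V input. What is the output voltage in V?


Output voltage from dB gain:
V_out = V_in * 10^(gain_dB / 20)
      = 2.124 * 10^(29.2 / 20)
      = 2.124 * 28.840315
      = 61.2568 V

61.2568 V


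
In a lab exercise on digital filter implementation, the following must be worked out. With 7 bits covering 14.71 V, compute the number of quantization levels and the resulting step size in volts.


Step 1 — number of quantization levels:
L = 2^N = 2^7 = 128

Step 2 — LSB step size:
delta = Vfs / L
      = 14.71 / 128
      = 0.11492188 V

Levels = 128; step size = 0.11492188 V


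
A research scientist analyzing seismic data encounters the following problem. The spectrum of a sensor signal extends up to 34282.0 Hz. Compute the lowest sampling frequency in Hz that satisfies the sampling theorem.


The Nyquist rate is twice the maximum frequency component.
fs_min = 2 * fmax
      = 2 * 34282.0
      = 68564.0 Hz

68564.0


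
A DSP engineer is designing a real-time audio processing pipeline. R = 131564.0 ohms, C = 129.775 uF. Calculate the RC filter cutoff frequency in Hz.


Cutoff frequency of a first-order RC filter:
fc = 1 / (2 * pi * R * C)
C = 129.775 uF = 0.000129775 F
fc = 1 / (2 * pi * 131564.0 * 0.000129775)
   = 1 / 107.27733470485
   = 0.009322 Hz

0.009322 Hz


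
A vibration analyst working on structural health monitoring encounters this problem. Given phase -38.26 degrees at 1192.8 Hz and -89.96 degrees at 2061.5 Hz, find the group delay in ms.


Group delay from phase difference:
tau = -d(phi)/d(omega)
d(phi) = -51.7 deg = -0.902335 rad
d(omega) = 2*pi*(2061.5 - 1192.8) = 5458.2031 rad/s
tau = -(-0.902335) / 5458.2031
    = 0.1653 ms

0.1653 ms


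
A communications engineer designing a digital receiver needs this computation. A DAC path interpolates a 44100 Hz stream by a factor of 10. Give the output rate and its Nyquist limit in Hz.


Step 1 — output sample rate after interpolation by L:
fs_out = L * fs_in = 10 * 44100 = 441000 Hz

Step 2 — Nyquist frequency of the output stream:
f_Nyq = fs_out / 2 = 441000 / 2 = 220500.0 Hz

fs_out = 441000 Hz; f_Nyquist = 220500.0 Hz


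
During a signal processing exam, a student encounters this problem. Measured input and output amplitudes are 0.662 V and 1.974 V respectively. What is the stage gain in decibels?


Voltage gain in dB:
G = 20 * log10(Vout / Vin)
  = 20 * log10(1.974 / 0.662)
  = 20 * log10(2.981873)
  = 20 * 0.474489
  = 9.49 dB

9.49 dB


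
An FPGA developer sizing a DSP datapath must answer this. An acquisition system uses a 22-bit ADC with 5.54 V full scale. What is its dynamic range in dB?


Dynamic range from full-scale to LSB:
V_min = V_max / 2^bits = 5.54 / 2^22
DR = 20 * log10(V_max / V_min)
   = 20 * log10(2^22)
   = 20 * 22 * log10(2)
   = 132.45 dB

132.45 dB


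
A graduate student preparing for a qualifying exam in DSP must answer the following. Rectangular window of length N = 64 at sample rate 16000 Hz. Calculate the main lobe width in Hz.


Main lobe width for a rectangular window:
Width = 2 * fs / N
      = 2 * 16000 / 64
      = 32000 / 64
      = 500.0 Hz

500.0 Hz


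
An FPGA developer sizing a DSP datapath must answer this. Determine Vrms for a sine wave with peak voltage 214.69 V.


RMS voltage for a sinusoidal waveform:
V_rms = V_peak / sqrt(2)
      = 214.69 / 1.414214
      = 151.809 V

151.809 V


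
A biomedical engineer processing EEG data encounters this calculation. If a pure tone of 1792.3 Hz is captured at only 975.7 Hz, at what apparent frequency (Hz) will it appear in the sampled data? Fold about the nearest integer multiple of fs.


Compute the nearest integer multiple of fs to the signal:
n = round(1792.3 / 975.7) = 2
f_alias = |1792.3 - 2 * 975.7|
        = |1792.3 - 1951.4|
        = 159.1 Hz

159.1


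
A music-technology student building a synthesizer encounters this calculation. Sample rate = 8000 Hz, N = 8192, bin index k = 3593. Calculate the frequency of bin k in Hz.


Frequency of DFT bin k:
f_k = k * fs / N
    = 3593 * 8000 / 8192
    = 28744000 / 8192
    = 3508.789 Hz

3508.789 Hz


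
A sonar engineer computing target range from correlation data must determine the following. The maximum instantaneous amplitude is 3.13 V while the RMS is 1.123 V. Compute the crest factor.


Crest factor is the ratio of peak to RMS:
CF = V_peak / V_rms
   = 3.13 / 1.123
   = 2.7872

2.7872


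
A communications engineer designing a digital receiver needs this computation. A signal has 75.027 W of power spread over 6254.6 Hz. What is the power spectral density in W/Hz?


Power spectral density:
PSD = P / BW
    = 75.027 / 6254.6
    = 0.01199549 W/Hz

0.01199549 W/Hz


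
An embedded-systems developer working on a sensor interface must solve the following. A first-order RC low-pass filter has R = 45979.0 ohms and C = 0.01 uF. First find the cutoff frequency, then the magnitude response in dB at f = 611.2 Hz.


Step 1 — cutoff frequency:
fc = 1 / (2*pi*R*C)
C = 0.01 uF = 1e-08 F
fc = 1 / (2*pi*45979.0*1e-08)
   = 346.147 Hz

Step 2 — magnitude at f = 611.2 Hz:
|H(f)| = 1 / sqrt(1 + (f/fc)^2)
f/fc = 611.2 / 346.147 = 1.765724
|H| = 1 / sqrt(1 + 3.117781) = 0.4927974
|H|_dB = 20*log10(0.4927974) = -6.15 dB

fc = 346.147 Hz; |H(611.2 Hz)| = -6.15 dB


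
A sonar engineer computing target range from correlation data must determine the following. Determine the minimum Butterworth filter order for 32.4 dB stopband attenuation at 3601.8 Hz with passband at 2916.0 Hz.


Butterworth filter order formula:
n = log10(10^(A/10) - 1) / (2 * log10(f_stop/f_pass))
10^(32.4/10) - 1 = 1736.8008
f_stop/f_pass = 3601.8 / 2916.0 = 1.2352
n = 17.6588 -> ceil = 18

18


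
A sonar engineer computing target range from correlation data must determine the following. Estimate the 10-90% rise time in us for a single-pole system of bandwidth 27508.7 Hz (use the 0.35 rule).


Rise time from bandwidth relationship:
tr = 0.35 / BW
   = 0.35 / 27508.7
   = 1.272324755e-05 s
   = 12.7232 us

12.7232 us


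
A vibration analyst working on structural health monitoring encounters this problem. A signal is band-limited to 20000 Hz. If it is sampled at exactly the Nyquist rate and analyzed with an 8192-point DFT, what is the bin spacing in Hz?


Step 1 — Nyquist sampling rate:
fs = 2 * fmax = 2 * 20000 = 40000 Hz

Step 2 — DFT bin spacing:
df = fs / N = 40000 / 8192 = 4.8828 Hz

4.8828 Hz


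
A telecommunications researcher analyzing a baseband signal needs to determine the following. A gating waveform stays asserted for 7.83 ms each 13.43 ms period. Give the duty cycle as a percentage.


Duty cycle as a percentage:
DC = (t_on / T) * 100
   = (7.83 / 13.43) * 100
   = 0.583023 * 100
   = 58.3 %

58.3 %


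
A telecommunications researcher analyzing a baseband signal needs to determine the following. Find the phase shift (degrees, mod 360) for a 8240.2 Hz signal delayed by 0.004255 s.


Phase shift from frequency and time delay:
phi = 360 * f * t_delay
    = 360 * 8240.2 * 0.004255
    = 12622.34 degrees
    mod 360 = 22.34 degrees

22.34 degrees


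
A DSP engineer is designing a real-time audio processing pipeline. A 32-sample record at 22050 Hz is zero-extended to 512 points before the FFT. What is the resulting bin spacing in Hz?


Frequency resolution after zero-padding:
N_padded = 32 * 16 = 512
df = fs / N_padded
   = 22050 / 512
   = 43.0664 Hz

43.0664 Hz


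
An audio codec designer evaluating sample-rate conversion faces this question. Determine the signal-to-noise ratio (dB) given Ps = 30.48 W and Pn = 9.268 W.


SNR in decibels:
SNR = 10 * log10(Ps / Pn)
    = 10 * log10(30.48 / 9.268)
    = 10 * log10(3.2887)
    = 10 * 0.517
    = 5.17 dB

5.17 dB


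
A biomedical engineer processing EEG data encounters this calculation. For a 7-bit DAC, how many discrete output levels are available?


Number of quantization levels = 2^N
= 2^7
= 128

128


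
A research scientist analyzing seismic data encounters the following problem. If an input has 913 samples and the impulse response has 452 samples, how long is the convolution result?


Linear convolution output length:
L = N + M - 1
  = 913 + 452 - 1
  = 1364 samples

1364


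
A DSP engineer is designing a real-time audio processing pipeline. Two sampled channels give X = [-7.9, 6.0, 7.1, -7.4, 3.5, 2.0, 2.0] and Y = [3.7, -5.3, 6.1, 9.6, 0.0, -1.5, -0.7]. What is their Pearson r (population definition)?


Pearson correlation coefficient (population):
r = cov(X,Y) / (std(X) * std(Y))
Mean X = 0.7571, Mean Y = 1.7
Cov(X,Y) = -14.595714
Std(X) = 5.603789, Std(Y) = 4.685235
r = -0.5559

-0.5559


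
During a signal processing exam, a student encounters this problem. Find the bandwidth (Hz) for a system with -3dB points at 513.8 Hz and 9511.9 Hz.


Bandwidth is the difference of -3dB frequencies:
BW = f_high - f_low
   = 9511.9 - 513.8
   = 8998.1 Hz

8998.1 Hz


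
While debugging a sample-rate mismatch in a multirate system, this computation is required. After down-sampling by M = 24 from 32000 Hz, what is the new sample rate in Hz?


Decimation reduces the sample rate:
fs_out = fs_in / M
       = 32000 / 24
       = 1333.3333 Hz

1333.3333 Hz


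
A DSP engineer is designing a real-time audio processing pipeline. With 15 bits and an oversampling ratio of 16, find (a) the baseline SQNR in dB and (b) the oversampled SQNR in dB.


Step 1 — baseline SQNR at Nyquist:
SQNR_base = 6.02*N + 1.76
          = 6.02*15 + 1.76
          = 92.06 dB

Step 2 — oversampling processing gain:
G = 10*log10(OSR) = 10*log10(16) = 12.04 dB

Step 3 — total:
SQNR_total = 92.06 + 12.04 = 104.1 dB

Base SQNR = 92.06 dB; oversampled SQNR = 104.1 dB
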